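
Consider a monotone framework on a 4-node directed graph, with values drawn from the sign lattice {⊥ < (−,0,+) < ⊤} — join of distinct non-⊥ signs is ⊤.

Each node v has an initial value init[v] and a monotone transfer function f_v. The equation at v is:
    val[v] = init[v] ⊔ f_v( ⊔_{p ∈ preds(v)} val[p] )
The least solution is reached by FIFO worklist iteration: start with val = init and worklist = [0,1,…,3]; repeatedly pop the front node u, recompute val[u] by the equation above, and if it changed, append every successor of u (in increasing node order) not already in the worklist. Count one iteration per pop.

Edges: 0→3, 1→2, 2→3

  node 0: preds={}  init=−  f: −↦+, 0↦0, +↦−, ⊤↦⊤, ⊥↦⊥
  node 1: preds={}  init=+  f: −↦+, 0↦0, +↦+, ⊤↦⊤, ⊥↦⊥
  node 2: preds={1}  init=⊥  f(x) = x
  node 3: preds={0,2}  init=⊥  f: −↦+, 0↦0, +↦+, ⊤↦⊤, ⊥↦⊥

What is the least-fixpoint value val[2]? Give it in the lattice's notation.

+

Worklist (4 pops):
  #1 pop 0: in=⊥ → − (no change)
  #2 pop 1: in=⊥ → + (no change)
  #3 pop 2: in=+ → + (was ⊥); enqueue []
  #4 pop 3: in=⊤ → ⊤ (was ⊥); enqueue []

Fixpoint:
  val[0] = −
  val[1] = +
  val[2] = +
  val[3] = ⊤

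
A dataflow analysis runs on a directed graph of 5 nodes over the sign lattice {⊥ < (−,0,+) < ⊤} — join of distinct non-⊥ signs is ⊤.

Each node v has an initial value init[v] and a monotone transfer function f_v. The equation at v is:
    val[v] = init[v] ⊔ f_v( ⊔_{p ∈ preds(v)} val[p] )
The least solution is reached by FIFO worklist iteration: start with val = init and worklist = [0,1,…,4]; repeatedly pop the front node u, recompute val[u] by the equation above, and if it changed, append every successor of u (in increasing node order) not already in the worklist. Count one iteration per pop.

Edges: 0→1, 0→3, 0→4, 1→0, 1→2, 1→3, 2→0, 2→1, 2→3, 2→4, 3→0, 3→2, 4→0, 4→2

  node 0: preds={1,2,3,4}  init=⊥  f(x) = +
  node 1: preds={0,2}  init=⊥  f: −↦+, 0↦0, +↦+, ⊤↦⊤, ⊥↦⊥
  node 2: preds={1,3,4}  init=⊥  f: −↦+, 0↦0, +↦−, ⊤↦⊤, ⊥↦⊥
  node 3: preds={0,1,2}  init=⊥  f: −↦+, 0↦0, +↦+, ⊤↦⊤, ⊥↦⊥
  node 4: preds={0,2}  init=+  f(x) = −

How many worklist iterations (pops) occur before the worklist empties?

12

Worklist (12 pops):
  #1 pop 0: in=+ → + (was ⊥); enqueue []
  #2 pop 1: in=+ → + (was ⊥); enqueue [0]
  #3 pop 2: in=+ → − (was ⊥); enqueue [1]
  #4 pop 3: in=⊤ → ⊤ (was ⊥); enqueue [2]
  #5 pop 4: in=⊤ → ⊤ (was +); enqueue []
  #6 pop 0: in=⊤ → + (no change)
  #7 pop 1: in=⊤ → ⊤ (was +); enqueue [0,3]
  #8 pop 2: in=⊤ → ⊤ (was −); enqueue [1,4]
  #9 pop 0: in=⊤ → + (no change)
  #10 pop 3: in=⊤ → ⊤ (no change)
  #11 pop 1: in=⊤ → ⊤ (no change)
  #12 pop 4: in=⊤ → ⊤ (no change)

Fixpoint:
  val[0] = +
  val[1] = ⊤
  val[2] = ⊤
  val[3] = ⊤
  val[4] = ⊤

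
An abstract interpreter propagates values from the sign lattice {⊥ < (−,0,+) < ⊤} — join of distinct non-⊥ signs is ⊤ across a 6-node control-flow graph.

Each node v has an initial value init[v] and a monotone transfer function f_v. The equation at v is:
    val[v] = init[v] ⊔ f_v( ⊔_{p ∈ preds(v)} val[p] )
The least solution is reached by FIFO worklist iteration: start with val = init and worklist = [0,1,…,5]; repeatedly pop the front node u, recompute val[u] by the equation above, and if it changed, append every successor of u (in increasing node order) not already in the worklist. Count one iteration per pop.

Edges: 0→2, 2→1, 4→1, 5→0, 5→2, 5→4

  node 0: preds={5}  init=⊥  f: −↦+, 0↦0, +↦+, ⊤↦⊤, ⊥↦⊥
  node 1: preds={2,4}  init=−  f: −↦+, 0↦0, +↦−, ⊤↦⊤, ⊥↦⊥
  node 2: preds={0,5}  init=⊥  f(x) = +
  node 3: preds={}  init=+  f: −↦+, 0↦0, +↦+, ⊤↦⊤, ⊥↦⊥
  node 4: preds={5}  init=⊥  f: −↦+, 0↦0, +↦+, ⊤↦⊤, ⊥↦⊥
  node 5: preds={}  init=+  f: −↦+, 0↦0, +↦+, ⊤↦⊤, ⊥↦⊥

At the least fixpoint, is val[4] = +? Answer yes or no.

yes

Iteration log — 7 steps:
  step 1. node 0  ⊔preds=+  new=+  old=⊥  +wl: 
  step 2. node 1  ⊔preds=⊥  new=−  stable
  step 3. node 2  ⊔preds=+  new=+  old=⊥  +wl: 1
  step 4. node 3  ⊔preds=⊥  new=+  stable
  step 5. node 4  ⊔preds=+  new=+  old=⊥  +wl: 
  step 6. node 5  ⊔preds=⊥  new=+  stable
  step 7. node 1  ⊔preds=+  new=−  stable

Least fixpoint reached:
  node 0: +
  node 1: −
  node 2: +
  node 3: +
  node 4: +
  node 5: +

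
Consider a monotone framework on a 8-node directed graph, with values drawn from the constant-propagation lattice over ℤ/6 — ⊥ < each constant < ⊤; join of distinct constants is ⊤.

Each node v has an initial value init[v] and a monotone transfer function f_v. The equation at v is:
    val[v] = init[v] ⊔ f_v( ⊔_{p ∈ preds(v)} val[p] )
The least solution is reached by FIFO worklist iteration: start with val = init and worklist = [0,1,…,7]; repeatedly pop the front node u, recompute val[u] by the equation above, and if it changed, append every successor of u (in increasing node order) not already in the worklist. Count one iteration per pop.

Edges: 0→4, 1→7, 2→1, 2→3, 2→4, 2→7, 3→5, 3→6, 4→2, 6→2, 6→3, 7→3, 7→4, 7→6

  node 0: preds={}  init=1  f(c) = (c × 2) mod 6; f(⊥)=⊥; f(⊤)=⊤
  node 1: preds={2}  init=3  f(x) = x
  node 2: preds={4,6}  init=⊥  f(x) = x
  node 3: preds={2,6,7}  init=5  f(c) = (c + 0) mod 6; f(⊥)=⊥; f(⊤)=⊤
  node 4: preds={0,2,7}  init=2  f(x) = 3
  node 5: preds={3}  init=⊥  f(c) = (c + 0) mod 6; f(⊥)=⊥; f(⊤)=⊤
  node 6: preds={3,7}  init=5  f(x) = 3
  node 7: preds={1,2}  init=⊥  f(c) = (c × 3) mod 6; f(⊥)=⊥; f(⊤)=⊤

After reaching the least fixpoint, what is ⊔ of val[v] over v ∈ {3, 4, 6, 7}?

Worklist (14 pops):
  #1 pop 0: in=⊥ → 1 (no change)
  #2 pop 1: in=⊥ → 3 (no change)
  #3 pop 2: in=⊤ → ⊤ (was ⊥); enqueue [1]
  #4 pop 3: in=⊤ → ⊤ (was 5); enqueue []
  #5 pop 4: in=⊤ → ⊤ (was 2); enqueue [2]
  #6 pop 5: in=⊤ → ⊤ (was ⊥); enqueue []
  #7 pop 6: in=⊤ → ⊤ (was 5); enqueue [3]
  #8 pop 7: in=⊤ → ⊤ (was ⊥); enqueue [4,6]
  #9 pop 1: in=⊤ → ⊤ (was 3); enqueue [7]
  #10 pop 2: in=⊤ → ⊤ (no change)
  #11 pop 3: in=⊤ → ⊤ (no change)
  #12 pop 4: in=⊤ → ⊤ (no change)
  #13 pop 6: in=⊤ → ⊤ (no change)
  #14 pop 7: in=⊤ → ⊤ (no change)

Fixpoint:
  val[0] = 1
  val[1] = ⊤
  val[2] = ⊤
  val[3] = ⊤
  val[4] = ⊤
  val[5] = ⊤
  val[6] = ⊤
  val[7] = ⊤

⊤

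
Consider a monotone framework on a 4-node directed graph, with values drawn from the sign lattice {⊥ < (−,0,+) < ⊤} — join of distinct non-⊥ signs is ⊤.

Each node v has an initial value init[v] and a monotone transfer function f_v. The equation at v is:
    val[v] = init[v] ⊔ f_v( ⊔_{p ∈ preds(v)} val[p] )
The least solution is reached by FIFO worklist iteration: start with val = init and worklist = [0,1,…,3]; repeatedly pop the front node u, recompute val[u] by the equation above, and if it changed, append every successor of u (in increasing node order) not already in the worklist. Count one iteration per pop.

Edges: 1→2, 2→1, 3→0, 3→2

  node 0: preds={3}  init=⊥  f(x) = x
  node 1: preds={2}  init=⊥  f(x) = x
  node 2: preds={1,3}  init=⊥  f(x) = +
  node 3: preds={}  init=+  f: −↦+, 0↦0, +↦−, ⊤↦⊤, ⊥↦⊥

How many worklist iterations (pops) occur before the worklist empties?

Iteration log — 6 steps:
  step 1. node 0  ⊔preds=+  new=+  old=⊥  +wl: 
  step 2. node 1  ⊔preds=⊥  new=⊥  stable
  step 3. node 2  ⊔preds=+  new=+  old=⊥  +wl: 1
  step 4. node 3  ⊔preds=⊥  new=+  stable
  step 5. node 1  ⊔preds=+  new=+  old=⊥  +wl: 2
  step 6. node 2  ⊔preds=+  new=+  stable

Least fixpoint reached:
  node 0: +
  node 1: +
  node 2: +
  node 3: +

6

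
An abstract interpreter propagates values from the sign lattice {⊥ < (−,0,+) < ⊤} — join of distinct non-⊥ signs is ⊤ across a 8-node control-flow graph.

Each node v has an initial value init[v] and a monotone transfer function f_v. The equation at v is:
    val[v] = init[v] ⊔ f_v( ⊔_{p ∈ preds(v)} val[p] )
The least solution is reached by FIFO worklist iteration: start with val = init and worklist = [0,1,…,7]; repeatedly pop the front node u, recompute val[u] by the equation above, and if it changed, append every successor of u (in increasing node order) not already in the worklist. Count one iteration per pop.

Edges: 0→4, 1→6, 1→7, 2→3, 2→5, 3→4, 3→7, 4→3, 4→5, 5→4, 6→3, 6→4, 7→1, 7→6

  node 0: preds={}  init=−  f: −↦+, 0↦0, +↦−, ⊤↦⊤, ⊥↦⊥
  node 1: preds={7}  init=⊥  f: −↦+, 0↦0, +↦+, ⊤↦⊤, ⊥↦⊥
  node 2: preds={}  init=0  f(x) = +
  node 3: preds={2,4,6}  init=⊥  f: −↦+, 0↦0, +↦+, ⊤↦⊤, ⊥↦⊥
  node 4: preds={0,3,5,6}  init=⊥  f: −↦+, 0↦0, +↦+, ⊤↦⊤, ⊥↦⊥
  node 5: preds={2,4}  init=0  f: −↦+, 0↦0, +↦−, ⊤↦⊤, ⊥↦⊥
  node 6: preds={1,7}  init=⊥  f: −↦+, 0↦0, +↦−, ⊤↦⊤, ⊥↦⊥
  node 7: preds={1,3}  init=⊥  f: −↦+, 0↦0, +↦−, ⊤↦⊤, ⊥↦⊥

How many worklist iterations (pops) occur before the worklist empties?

Iteration log — 15 steps:
  step 1. node 0  ⊔preds=⊥  new=−  stable
  step 2. node 1  ⊔preds=⊥  new=⊥  stable
  step 3. node 2  ⊔preds=⊥  new=⊤  old=0  +wl: 
  step 4. node 3  ⊔preds=⊤  new=⊤  old=⊥  +wl: 
  step 5. node 4  ⊔preds=⊤  new=⊤  old=⊥  +wl: 3
  step 6. node 5  ⊔preds=⊤  new=⊤  old=0  +wl: 4
  step 7. node 6  ⊔preds=⊥  new=⊥  stable
  step 8. node 7  ⊔preds=⊤  new=⊤  old=⊥  +wl: 1,6
  step 9. node 3  ⊔preds=⊤  new=⊤  stable
  step 10. node 4  ⊔preds=⊤  new=⊤  stable
  step 11. node 1  ⊔preds=⊤  new=⊤  old=⊥  +wl: 7
  step 12. node 6  ⊔preds=⊤  new=⊤  old=⊥  +wl: 3,4
  step 13. node 7  ⊔preds=⊤  new=⊤  stable
  step 14. node 3  ⊔preds=⊤  new=⊤  stable
  step 15. node 4  ⊔preds=⊤  new=⊤  stable

Least fixpoint reached:
  node 0: −
  node 1: ⊤
  node 2: ⊤
  node 3: ⊤
  node 4: ⊤
  node 5: ⊤
  node 6: ⊤
  node 7: ⊤

15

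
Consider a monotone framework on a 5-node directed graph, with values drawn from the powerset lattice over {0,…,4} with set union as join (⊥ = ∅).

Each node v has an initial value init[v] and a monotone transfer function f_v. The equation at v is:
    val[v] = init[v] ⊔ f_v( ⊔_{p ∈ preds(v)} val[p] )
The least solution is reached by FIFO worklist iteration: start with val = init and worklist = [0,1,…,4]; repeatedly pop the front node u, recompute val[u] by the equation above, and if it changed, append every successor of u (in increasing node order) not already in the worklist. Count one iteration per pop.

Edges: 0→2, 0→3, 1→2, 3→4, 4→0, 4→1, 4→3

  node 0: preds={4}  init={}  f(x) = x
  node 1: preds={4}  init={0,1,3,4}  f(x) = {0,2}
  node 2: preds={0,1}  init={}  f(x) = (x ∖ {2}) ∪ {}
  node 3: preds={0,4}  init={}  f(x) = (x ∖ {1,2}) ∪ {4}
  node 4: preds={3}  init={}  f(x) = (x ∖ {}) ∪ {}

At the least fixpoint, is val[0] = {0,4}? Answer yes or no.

no

Iteration log — 9 steps:
  step 1. node 0  ⊔preds={}  new={}  stable
  step 2. node 1  ⊔preds={}  new={0,1,2,3,4}  old={0,1,3,4}  +wl: 
  step 3. node 2  ⊔preds={0,1,2,3,4}  new={0,1,3,4}  old={}  +wl: 
  step 4. node 3  ⊔preds={}  new={4}  old={}  +wl: 
  step 5. node 4  ⊔preds={4}  new={4}  old={}  +wl: 0,1,3
  step 6. node 0  ⊔preds={4}  new={4}  old={}  +wl: 2
  step 7. node 1  ⊔preds={4}  new={0,1,2,3,4}  stable
  step 8. node 3  ⊔preds={4}  new={4}  stable
  step 9. node 2  ⊔preds={0,1,2,3,4}  new={0,1,3,4}  stable

Least fixpoint reached:
  node 0: {4}
  node 1: {0,1,2,3,4}
  node 2: {0,1,3,4}
  node 3: {4}
  node 4: {4}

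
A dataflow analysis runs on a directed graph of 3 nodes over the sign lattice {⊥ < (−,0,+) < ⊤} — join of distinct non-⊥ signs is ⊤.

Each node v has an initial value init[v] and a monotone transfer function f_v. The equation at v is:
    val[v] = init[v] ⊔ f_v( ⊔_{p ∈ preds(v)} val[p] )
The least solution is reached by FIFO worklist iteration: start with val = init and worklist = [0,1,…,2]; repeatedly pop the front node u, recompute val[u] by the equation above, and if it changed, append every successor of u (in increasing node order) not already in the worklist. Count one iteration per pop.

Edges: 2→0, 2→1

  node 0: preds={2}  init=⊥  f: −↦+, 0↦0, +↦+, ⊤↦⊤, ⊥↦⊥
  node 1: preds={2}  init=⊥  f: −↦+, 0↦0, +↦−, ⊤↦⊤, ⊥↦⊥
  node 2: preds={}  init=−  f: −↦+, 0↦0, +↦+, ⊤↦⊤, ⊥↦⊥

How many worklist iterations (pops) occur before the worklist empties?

Trace (3 dequeues):
  [1] u=0 | in − | out + | prev ⊥ | push {}
  [2] u=1 | in − | out + | prev ⊥ | push {}
  [3] u=2 | in ⊥ | out − | ==

Converged values:
  [0] +
  [1] +
  [2] −

3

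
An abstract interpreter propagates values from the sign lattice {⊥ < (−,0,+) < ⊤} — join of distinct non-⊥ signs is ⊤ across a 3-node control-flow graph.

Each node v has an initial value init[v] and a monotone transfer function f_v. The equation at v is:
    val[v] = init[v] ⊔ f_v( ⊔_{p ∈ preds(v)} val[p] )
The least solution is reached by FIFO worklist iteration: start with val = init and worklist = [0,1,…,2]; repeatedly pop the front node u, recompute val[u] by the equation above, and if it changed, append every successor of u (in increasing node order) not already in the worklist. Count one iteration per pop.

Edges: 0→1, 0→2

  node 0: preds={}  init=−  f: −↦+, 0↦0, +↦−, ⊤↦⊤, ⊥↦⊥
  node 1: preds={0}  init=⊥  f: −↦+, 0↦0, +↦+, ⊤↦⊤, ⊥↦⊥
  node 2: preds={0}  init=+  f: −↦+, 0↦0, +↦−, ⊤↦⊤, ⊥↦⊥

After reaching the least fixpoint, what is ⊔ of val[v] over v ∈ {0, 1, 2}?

Worklist (3 pops):
  #1 pop 0: in=⊥ → − (no change)
  #2 pop 1: in=− → + (was ⊥); enqueue []
  #3 pop 2: in=− → + (no change)

Fixpoint:
  val[0] = −
  val[1] = +
  val[2] = +

⊤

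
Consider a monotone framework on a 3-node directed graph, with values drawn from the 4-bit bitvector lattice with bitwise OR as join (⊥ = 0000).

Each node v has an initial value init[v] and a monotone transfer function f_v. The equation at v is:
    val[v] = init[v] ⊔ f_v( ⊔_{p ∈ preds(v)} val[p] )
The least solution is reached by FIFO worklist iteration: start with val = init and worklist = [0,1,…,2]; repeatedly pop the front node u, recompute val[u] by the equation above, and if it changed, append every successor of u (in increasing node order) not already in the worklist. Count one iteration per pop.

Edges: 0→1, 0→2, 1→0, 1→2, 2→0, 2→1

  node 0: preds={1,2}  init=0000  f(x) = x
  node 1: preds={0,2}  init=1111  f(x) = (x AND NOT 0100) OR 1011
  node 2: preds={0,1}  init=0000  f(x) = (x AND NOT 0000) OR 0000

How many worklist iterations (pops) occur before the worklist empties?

5

Trace (5 dequeues):
  [1] u=0 | in 1111 | out 1111 | prev 0000 | push {}
  [2] u=1 | in 1111 | out 1111 | ==
  [3] u=2 | in 1111 | out 1111 | prev 0000 | push {0,1}
  [4] u=0 | in 1111 | out 1111 | ==
  [5] u=1 | in 1111 | out 1111 | ==

Converged values:
  [0] 1111
  [1] 1111
  [2] 1111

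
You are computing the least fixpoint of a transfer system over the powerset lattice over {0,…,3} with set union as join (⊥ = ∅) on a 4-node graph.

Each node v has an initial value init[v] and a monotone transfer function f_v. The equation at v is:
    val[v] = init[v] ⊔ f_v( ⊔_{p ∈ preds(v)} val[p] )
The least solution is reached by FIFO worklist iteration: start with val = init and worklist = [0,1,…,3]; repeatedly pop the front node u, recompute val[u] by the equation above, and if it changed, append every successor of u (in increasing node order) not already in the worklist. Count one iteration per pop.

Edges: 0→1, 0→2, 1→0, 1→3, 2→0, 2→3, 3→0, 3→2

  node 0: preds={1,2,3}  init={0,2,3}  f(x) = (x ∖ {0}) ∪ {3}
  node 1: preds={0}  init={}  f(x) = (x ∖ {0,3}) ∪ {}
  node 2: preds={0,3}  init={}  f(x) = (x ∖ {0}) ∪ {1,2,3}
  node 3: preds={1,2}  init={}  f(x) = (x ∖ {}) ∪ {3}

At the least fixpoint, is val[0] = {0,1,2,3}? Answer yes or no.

yes

Trace (9 dequeues):
  [1] u=0 | in {} | out {0,2,3} | ==
  [2] u=1 | in {0,2,3} | out {2} | prev {} | push {0}
  [3] u=2 | in {0,2,3} | out {1,2,3} | prev {} | push {}
  [4] u=3 | in {1,2,3} | out {1,2,3} | prev {} | push {2}
  [5] u=0 | in {1,2,3} | out {0,1,2,3} | prev {0,2,3} | push {1}
  [6] u=2 | in {0,1,2,3} | out {1,2,3} | ==
  [7] u=1 | in {0,1,2,3} | out {1,2} | prev {2} | push {0,3}
  [8] u=0 | in {1,2,3} | out {0,1,2,3} | ==
  [9] u=3 | in {1,2,3} | out {1,2,3} | ==

Converged values:
  [0] {0,1,2,3}
  [1] {1,2}
  [2] {1,2,3}
  [3] {1,2,3}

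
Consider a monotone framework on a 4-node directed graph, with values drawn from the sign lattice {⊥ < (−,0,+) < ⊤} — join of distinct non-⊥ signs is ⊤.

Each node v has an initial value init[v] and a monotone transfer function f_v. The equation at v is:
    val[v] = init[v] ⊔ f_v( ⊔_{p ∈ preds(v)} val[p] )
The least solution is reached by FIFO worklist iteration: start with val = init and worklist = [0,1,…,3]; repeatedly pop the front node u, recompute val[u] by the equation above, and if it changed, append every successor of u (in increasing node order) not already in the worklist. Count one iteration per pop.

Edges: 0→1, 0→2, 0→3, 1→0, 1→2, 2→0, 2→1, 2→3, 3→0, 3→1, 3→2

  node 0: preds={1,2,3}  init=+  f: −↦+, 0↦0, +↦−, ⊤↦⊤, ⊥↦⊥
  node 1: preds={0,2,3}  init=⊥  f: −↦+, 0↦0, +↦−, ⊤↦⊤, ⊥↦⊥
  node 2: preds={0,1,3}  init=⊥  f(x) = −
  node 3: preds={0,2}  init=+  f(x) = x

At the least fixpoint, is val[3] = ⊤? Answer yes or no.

yes

Iteration log — 7 steps:
  step 1. node 0  ⊔preds=+  new=⊤  old=+  +wl: 
  step 2. node 1  ⊔preds=⊤  new=⊤  old=⊥  +wl: 0
  step 3. node 2  ⊔preds=⊤  new=−  old=⊥  +wl: 1
  step 4. node 3  ⊔preds=⊤  new=⊤  old=+  +wl: 2
  step 5. node 0  ⊔preds=⊤  new=⊤  stable
  step 6. node 1  ⊔preds=⊤  new=⊤  stable
  step 7. node 2  ⊔preds=⊤  new=−  stable

Least fixpoint reached:
  node 0: ⊤
  node 1: ⊤
  node 2: −
  node 3: ⊤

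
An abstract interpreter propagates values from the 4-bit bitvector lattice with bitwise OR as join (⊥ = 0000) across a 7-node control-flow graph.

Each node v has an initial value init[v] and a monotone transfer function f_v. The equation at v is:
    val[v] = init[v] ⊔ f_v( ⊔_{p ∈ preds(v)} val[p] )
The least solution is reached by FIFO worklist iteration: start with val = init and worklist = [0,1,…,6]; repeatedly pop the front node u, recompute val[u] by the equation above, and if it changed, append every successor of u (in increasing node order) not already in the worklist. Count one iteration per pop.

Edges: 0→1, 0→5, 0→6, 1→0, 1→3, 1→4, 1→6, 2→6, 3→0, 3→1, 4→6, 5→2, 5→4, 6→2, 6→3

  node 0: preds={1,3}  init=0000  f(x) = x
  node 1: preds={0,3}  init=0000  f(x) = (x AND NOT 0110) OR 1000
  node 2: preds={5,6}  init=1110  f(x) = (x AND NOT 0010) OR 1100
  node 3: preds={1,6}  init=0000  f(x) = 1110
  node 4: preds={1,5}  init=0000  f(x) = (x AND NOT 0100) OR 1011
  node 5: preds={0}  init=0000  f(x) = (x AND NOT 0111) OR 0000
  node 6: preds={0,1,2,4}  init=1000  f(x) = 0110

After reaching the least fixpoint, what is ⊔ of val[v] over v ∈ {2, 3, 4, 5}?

1111

Iteration log — 15 steps:
  step 1. node 0  ⊔preds=0000  new=0000  stable
  step 2. node 1  ⊔preds=0000  new=1000  old=0000  +wl: 0
  step 3. node 2  ⊔preds=1000  new=1110  stable
  step 4. node 3  ⊔preds=1000  new=1110  old=0000  +wl: 1
  step 5. node 4  ⊔preds=1000  new=1011  old=0000  +wl: 
  step 6. node 5  ⊔preds=0000  new=0000  stable
  step 7. node 6  ⊔preds=1111  new=1110  old=1000  +wl: 2,3
  step 8. node 0  ⊔preds=1110  new=1110  old=0000  +wl: 5,6
  step 9. node 1  ⊔preds=1110  new=1000  stable
  step 10. node 2  ⊔preds=1110  new=1110  stable
  step 11. node 3  ⊔preds=1110  new=1110  stable
  step 12. node 5  ⊔preds=1110  new=1000  old=0000  +wl: 2,4
  step 13. node 6  ⊔preds=1111  new=1110  stable
  step 14. node 2  ⊔preds=1110  new=1110  stable
  step 15. node 4  ⊔preds=1000  new=1011  stable

Least fixpoint reached:
  node 0: 1110
  node 1: 1000
  node 2: 1110
  node 3: 1110
  node 4: 1011
  node 5: 1000
  node 6: 1110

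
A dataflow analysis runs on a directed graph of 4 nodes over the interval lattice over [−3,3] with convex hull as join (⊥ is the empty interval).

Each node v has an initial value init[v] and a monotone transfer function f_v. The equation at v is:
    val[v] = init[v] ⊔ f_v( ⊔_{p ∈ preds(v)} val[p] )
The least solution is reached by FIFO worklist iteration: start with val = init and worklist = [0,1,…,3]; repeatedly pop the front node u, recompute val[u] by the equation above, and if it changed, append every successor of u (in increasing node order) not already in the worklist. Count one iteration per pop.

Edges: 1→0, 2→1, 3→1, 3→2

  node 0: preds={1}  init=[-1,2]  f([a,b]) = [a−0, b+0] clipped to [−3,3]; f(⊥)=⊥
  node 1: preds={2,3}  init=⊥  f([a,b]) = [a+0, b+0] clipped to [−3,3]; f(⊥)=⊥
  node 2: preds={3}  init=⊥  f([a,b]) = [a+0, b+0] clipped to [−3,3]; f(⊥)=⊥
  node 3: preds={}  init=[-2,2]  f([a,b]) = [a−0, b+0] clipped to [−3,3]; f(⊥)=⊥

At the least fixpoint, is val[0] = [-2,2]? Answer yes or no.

yes

Trace (6 dequeues):
  [1] u=0 | in ⊥ | out [-1,2] | ==
  [2] u=1 | in [-2,2] | out [-2,2] | prev ⊥ | push {0}
  [3] u=2 | in [-2,2] | out [-2,2] | prev ⊥ | push {1}
  [4] u=3 | in ⊥ | out [-2,2] | ==
  [5] u=0 | in [-2,2] | out [-2,2] | prev [-1,2] | push {}
  [6] u=1 | in [-2,2] | out [-2,2] | ==

Converged values:
  [0] [-2,2]
  [1] [-2,2]
  [2] [-2,2]
  [3] [-2,2]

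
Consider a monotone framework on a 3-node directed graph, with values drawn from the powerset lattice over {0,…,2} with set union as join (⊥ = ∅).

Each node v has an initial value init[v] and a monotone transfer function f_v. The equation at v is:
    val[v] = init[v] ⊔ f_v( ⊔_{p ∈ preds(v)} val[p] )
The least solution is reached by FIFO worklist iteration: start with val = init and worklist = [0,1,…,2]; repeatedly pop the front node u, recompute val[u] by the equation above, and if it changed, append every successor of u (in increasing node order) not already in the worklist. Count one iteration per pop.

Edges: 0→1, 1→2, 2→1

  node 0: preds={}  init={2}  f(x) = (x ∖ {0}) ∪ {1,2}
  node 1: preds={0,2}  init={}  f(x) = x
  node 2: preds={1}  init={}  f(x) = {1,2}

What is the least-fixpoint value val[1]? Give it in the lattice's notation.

{1,2}

Trace (4 dequeues):
  [1] u=0 | in {} | out {1,2} | prev {2} | push {}
  [2] u=1 | in {1,2} | out {1,2} | prev {} | push {}
  [3] u=2 | in {1,2} | out {1,2} | prev {} | push {1}
  [4] u=1 | in {1,2} | out {1,2} | ==

Converged values:
  [0] {1,2}
  [1] {1,2}
  [2] {1,2}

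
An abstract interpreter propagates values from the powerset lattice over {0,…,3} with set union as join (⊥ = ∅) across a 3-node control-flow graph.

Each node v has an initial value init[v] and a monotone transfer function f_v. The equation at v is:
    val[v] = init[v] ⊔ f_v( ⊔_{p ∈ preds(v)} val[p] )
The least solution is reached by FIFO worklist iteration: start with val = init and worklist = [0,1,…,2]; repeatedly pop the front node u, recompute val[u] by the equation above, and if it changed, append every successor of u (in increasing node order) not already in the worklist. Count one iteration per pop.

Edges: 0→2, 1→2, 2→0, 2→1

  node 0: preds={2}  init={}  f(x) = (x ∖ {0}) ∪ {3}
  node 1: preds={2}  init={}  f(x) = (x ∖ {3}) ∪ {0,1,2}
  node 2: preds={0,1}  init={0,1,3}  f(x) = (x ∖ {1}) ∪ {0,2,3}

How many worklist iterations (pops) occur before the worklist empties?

6

Trace (6 dequeues):
  [1] u=0 | in {0,1,3} | out {1,3} | prev {} | push {}
  [2] u=1 | in {0,1,3} | out {0,1,2} | prev {} | push {}
  [3] u=2 | in {0,1,2,3} | out {0,1,2,3} | prev {0,1,3} | push {0,1}
  [4] u=0 | in {0,1,2,3} | out {1,2,3} | prev {1,3} | push {2}
  [5] u=1 | in {0,1,2,3} | out {0,1,2} | ==
  [6] u=2 | in {0,1,2,3} | out {0,1,2,3} | ==

Converged values:
  [0] {1,2,3}
  [1] {0,1,2}
  [2] {0,1,2,3}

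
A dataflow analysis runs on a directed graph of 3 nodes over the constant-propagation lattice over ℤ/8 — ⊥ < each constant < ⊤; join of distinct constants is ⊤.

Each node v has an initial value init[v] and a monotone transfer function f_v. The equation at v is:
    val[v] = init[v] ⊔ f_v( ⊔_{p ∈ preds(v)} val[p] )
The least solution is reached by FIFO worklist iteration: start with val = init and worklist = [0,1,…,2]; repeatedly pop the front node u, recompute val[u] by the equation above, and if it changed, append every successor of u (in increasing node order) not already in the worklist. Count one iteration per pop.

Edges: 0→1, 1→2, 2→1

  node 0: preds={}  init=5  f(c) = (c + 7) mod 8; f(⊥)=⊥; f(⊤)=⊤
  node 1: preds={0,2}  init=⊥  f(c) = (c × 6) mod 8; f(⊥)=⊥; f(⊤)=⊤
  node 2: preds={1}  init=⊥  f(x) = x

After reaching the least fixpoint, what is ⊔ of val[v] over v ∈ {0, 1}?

⊤

Trace (6 dequeues):
  [1] u=0 | in ⊥ | out 5 | ==
  [2] u=1 | in 5 | out 6 | prev ⊥ | push {}
  [3] u=2 | in 6 | out 6 | prev ⊥ | push {1}
  [4] u=1 | in ⊤ | out ⊤ | prev 6 | push {2}
  [5] u=2 | in ⊤ | out ⊤ | prev 6 | push {1}
  [6] u=1 | in ⊤ | out ⊤ | ==

Converged values:
  [0] 5
  [1] ⊤
  [2] ⊤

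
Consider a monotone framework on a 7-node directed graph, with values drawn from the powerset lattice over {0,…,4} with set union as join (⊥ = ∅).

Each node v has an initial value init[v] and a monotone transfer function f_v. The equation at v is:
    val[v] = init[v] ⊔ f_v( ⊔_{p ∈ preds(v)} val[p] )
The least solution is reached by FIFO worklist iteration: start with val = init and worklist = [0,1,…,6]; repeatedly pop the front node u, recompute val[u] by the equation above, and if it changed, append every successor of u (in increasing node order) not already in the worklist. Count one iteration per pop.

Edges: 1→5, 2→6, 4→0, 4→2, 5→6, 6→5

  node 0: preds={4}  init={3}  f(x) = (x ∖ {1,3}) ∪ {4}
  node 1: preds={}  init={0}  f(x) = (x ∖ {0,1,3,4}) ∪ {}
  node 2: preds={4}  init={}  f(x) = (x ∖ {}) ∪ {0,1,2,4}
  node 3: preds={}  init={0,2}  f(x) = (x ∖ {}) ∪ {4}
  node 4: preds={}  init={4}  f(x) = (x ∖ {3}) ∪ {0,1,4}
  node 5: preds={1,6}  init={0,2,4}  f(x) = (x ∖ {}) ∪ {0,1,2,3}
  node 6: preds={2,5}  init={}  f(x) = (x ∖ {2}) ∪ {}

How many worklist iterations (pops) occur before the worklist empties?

10

Iteration log — 10 steps:
  step 1. node 0  ⊔preds={4}  new={3,4}  old={3}  +wl: 
  step 2. node 1  ⊔preds={}  new={0}  stable
  step 3. node 2  ⊔preds={4}  new={0,1,2,4}  old={}  +wl: 
  step 4. node 3  ⊔preds={}  new={0,2,4}  old={0,2}  +wl: 
  step 5. node 4  ⊔preds={}  new={0,1,4}  old={4}  +wl: 0,2
  step 6. node 5  ⊔preds={0}  new={0,1,2,3,4}  old={0,2,4}  +wl: 
  step 7. node 6  ⊔preds={0,1,2,3,4}  new={0,1,3,4}  old={}  +wl: 5
  step 8. node 0  ⊔preds={0,1,4}  new={0,3,4}  old={3,4}  +wl: 
  step 9. node 2  ⊔preds={0,1,4}  new={0,1,2,4}  stable
  step 10. node 5  ⊔preds={0,1,3,4}  new={0,1,2,3,4}  stable

Least fixpoint reached:
  node 0: {0,3,4}
  node 1: {0}
  node 2: {0,1,2,4}
  node 3: {0,2,4}
  node 4: {0,1,4}
  node 5: {0,1,2,3,4}
  node 6: {0,1,3,4}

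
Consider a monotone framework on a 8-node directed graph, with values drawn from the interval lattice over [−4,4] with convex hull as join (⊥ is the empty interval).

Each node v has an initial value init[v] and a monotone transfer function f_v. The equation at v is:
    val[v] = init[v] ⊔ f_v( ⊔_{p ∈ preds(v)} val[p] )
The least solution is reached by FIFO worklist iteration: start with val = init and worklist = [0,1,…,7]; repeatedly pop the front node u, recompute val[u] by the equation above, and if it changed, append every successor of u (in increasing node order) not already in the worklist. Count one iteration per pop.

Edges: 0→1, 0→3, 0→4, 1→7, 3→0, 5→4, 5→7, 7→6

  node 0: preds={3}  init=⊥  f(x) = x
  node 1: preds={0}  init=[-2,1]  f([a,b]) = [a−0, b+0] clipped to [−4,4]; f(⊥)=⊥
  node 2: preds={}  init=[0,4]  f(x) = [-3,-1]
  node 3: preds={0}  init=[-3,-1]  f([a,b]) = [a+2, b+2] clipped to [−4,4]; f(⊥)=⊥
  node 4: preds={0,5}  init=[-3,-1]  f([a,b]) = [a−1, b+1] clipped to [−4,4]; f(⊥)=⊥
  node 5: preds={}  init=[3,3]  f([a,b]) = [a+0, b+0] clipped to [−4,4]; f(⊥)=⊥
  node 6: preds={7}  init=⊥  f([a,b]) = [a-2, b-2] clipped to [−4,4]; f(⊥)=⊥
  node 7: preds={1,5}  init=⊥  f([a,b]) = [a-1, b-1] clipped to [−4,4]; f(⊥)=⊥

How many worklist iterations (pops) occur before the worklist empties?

Iteration log — 24 steps:
  step 1. node 0  ⊔preds=[-3,-1]  new=[-3,-1]  old=⊥  +wl: 
  step 2. node 1  ⊔preds=[-3,-1]  new=[-3,1]  old=[-2,1]  +wl: 
  step 3. node 2  ⊔preds=⊥  new=[-3,4]  old=[0,4]  +wl: 
  step 4. node 3  ⊔preds=[-3,-1]  new=[-3,1]  old=[-3,-1]  +wl: 0
  step 5. node 4  ⊔preds=[-3,3]  new=[-4,4]  old=[-3,-1]  +wl: 
  step 6. node 5  ⊔preds=⊥  new=[3,3]  stable
  step 7. node 6  ⊔preds=⊥  new=⊥  stable
  step 8. node 7  ⊔preds=[-3,3]  new=[-4,2]  old=⊥  +wl: 6
  step 9. node 0  ⊔preds=[-3,1]  new=[-3,1]  old=[-3,-1]  +wl: 1,3,4
  step 10. node 6  ⊔preds=[-4,2]  new=[-4,0]  old=⊥  +wl: 
  step 11. node 1  ⊔preds=[-3,1]  new=[-3,1]  stable
  step 12. node 3  ⊔preds=[-3,1]  new=[-3,3]  old=[-3,1]  +wl: 0
  step 13. node 4  ⊔preds=[-3,3]  new=[-4,4]  stable
  step 14. node 0  ⊔preds=[-3,3]  new=[-3,3]  old=[-3,1]  +wl: 1,3,4
  step 15. node 1  ⊔preds=[-3,3]  new=[-3,3]  old=[-3,1]  +wl: 7
  step 16. node 3  ⊔preds=[-3,3]  new=[-3,4]  old=[-3,3]  +wl: 0
  step 17. node 4  ⊔preds=[-3,3]  new=[-4,4]  stable
  step 18. node 7  ⊔preds=[-3,3]  new=[-4,2]  stable
  step 19. node 0  ⊔preds=[-3,4]  new=[-3,4]  old=[-3,3]  +wl: 1,3,4
  step 20. node 1  ⊔preds=[-3,4]  new=[-3,4]  old=[-3,3]  +wl: 7
  step 21. node 3  ⊔preds=[-3,4]  new=[-3,4]  stable
  step 22. node 4  ⊔preds=[-3,4]  new=[-4,4]  stable
  step 23. node 7  ⊔preds=[-3,4]  new=[-4,3]  old=[-4,2]  +wl: 6
  step 24. node 6  ⊔preds=[-4,3]  new=[-4,1]  old=[-4,0]  +wl: 

Least fixpoint reached:
  node 0: [-3,4]
  node 1: [-3,4]
  node 2: [-3,4]
  node 3: [-3,4]
  node 4: [-4,4]
  node 5: [3,3]
  node 6: [-4,1]
  node 7: [-4,3]

24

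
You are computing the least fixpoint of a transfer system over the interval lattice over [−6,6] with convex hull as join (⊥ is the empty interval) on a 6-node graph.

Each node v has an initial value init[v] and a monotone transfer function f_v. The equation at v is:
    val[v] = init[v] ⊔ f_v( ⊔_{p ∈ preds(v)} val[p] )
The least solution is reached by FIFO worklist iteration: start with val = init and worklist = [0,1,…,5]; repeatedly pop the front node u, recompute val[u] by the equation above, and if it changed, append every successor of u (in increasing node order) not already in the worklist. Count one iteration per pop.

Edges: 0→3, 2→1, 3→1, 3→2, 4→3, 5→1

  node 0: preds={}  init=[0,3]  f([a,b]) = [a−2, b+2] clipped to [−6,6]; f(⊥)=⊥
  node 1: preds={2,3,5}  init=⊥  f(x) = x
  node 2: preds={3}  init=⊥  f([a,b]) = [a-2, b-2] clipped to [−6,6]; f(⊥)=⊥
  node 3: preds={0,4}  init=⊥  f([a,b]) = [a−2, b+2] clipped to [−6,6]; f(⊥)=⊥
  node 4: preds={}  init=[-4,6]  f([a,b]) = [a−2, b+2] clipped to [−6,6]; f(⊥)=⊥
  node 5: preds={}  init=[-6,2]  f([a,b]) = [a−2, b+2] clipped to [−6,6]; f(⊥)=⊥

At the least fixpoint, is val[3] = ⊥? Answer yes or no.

no

Worklist (9 pops):
  #1 pop 0: in=⊥ → [0,3] (no change)
  #2 pop 1: in=[-6,2] → [-6,2] (was ⊥); enqueue []
  #3 pop 2: in=⊥ → ⊥ (no change)
  #4 pop 3: in=[-4,6] → [-6,6] (was ⊥); enqueue [1,2]
  #5 pop 4: in=⊥ → [-4,6] (no change)
  #6 pop 5: in=⊥ → [-6,2] (no change)
  #7 pop 1: in=[-6,6] → [-6,6] (was [-6,2]); enqueue []
  #8 pop 2: in=[-6,6] → [-6,4] (was ⊥); enqueue [1]
  #9 pop 1: in=[-6,6] → [-6,6] (no change)

Fixpoint:
  val[0] = [0,3]
  val[1] = [-6,6]
  val[2] = [-6,4]
  val[3] = [-6,6]
  val[4] = [-4,6]
  val[5] = [-6,2]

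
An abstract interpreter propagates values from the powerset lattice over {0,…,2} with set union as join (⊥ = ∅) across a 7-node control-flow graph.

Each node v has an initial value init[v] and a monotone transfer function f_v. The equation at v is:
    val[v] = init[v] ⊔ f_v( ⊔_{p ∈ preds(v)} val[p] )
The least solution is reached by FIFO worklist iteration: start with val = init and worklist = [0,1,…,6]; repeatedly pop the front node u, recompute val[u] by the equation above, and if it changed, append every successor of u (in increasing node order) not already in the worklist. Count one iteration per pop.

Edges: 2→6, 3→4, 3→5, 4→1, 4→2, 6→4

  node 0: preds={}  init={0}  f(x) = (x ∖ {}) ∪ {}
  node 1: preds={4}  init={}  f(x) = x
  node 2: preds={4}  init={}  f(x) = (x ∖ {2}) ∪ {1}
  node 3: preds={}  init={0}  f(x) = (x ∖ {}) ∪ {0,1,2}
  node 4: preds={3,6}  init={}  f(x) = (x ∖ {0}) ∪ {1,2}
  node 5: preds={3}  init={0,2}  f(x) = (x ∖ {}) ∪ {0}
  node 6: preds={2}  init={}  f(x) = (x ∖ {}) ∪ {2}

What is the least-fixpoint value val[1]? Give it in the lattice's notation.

Worklist (10 pops):
  #1 pop 0: in={} → {0} (no change)
  #2 pop 1: in={} → {} (no change)
  #3 pop 2: in={} → {1} (was {}); enqueue []
  #4 pop 3: in={} → {0,1,2} (was {0}); enqueue []
  #5 pop 4: in={0,1,2} → {1,2} (was {}); enqueue [1,2]
  #6 pop 5: in={0,1,2} → {0,1,2} (was {0,2}); enqueue []
  #7 pop 6: in={1} → {1,2} (was {}); enqueue [4]
  #8 pop 1: in={1,2} → {1,2} (was {}); enqueue []
  #9 pop 2: in={1,2} → {1} (no change)
  #10 pop 4: in={0,1,2} → {1,2} (no change)

Fixpoint:
  val[0] = {0}
  val[1] = {1,2}
  val[2] = {1}
  val[3] = {0,1,2}
  val[4] = {1,2}
  val[5] = {0,1,2}
  val[6] = {1,2}

{1,2}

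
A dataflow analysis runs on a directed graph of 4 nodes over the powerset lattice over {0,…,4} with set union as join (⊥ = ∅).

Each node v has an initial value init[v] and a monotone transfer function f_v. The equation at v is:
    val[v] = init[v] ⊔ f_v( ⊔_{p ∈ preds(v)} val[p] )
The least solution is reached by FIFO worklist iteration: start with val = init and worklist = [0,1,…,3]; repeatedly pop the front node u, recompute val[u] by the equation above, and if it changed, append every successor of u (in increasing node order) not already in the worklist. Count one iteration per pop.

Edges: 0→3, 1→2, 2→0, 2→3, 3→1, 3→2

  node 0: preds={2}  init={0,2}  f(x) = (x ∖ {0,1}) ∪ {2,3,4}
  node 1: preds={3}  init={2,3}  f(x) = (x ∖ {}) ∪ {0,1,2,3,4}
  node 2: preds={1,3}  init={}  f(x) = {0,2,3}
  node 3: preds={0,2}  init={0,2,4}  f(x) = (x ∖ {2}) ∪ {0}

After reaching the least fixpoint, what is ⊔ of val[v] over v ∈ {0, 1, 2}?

{0,1,2,3,4}

Trace (7 dequeues):
  [1] u=0 | in {} | out {0,2,3,4} | prev {0,2} | push {}
  [2] u=1 | in {0,2,4} | out {0,1,2,3,4} | prev {2,3} | push {}
  [3] u=2 | in {0,1,2,3,4} | out {0,2,3} | prev {} | push {0}
  [4] u=3 | in {0,2,3,4} | out {0,2,3,4} | prev {0,2,4} | push {1,2}
  [5] u=0 | in {0,2,3} | out {0,2,3,4} | ==
  [6] u=1 | in {0,2,3,4} | out {0,1,2,3,4} | ==
  [7] u=2 | in {0,1,2,3,4} | out {0,2,3} | ==

Converged values:
  [0] {0,2,3,4}
  [1] {0,1,2,3,4}
  [2] {0,2,3}
  [3] {0,2,3,4}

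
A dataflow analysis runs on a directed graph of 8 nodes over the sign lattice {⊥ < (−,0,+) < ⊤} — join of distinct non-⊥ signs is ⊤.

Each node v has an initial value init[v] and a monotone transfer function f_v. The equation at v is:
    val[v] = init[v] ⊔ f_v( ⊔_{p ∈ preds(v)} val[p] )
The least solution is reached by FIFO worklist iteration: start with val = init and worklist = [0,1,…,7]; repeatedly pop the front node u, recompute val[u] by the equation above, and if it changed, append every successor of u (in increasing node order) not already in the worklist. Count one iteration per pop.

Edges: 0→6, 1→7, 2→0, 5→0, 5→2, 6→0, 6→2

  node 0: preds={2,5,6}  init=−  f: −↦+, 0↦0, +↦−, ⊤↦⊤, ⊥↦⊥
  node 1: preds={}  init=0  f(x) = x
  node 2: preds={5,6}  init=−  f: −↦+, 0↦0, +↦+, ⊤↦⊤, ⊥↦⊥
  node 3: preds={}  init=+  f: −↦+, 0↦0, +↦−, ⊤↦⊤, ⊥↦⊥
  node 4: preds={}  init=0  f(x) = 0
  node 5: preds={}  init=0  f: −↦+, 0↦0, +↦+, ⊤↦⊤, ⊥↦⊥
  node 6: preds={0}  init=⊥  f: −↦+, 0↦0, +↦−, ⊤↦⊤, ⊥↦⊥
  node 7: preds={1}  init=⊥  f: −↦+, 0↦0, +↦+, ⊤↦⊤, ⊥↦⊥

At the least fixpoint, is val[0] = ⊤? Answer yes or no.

Worklist (10 pops):
  #1 pop 0: in=⊤ → ⊤ (was −); enqueue []
  #2 pop 1: in=⊥ → 0 (no change)
  #3 pop 2: in=0 → ⊤ (was −); enqueue [0]
  #4 pop 3: in=⊥ → + (no change)
  #5 pop 4: in=⊥ → 0 (no change)
  #6 pop 5: in=⊥ → 0 (no change)
  #7 pop 6: in=⊤ → ⊤ (was ⊥); enqueue [2]
  #8 pop 7: in=0 → 0 (was ⊥); enqueue []
  #9 pop 0: in=⊤ → ⊤ (no change)
  #10 pop 2: in=⊤ → ⊤ (no change)

Fixpoint:
  val[0] = ⊤
  val[1] = 0
  val[2] = ⊤
  val[3] = +
  val[4] = 0
  val[5] = 0
  val[6] = ⊤
  val[7] = 0

yes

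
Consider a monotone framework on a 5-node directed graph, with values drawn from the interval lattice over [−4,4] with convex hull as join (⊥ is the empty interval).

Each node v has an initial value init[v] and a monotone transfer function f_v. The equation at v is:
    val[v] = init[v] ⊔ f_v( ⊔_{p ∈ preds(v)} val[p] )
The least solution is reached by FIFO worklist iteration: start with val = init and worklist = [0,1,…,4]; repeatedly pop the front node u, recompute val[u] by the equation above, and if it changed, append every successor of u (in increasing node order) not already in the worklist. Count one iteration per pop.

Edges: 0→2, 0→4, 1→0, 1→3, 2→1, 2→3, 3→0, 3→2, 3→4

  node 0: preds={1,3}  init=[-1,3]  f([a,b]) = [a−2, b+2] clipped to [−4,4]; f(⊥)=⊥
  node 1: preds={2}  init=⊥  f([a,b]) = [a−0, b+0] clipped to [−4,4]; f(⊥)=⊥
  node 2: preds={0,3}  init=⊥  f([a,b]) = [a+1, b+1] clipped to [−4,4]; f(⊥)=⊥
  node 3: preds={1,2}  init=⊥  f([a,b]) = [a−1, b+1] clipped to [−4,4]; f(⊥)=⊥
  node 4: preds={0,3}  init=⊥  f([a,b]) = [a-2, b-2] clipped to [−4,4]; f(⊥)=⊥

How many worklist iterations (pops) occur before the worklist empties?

19

Iteration log — 19 steps:
  step 1. node 0  ⊔preds=⊥  new=[-1,3]  stable
  step 2. node 1  ⊔preds=⊥  new=⊥  stable
  step 3. node 2  ⊔preds=[-1,3]  new=[0,4]  old=⊥  +wl: 1
  step 4. node 3  ⊔preds=[0,4]  new=[-1,4]  old=⊥  +wl: 0,2
  step 5. node 4  ⊔preds=[-1,4]  new=[-3,2]  old=⊥  +wl: 
  step 6. node 1  ⊔preds=[0,4]  new=[0,4]  old=⊥  +wl: 3
  step 7. node 0  ⊔preds=[-1,4]  new=[-3,4]  old=[-1,3]  +wl: 4
  step 8. node 2  ⊔preds=[-3,4]  new=[-2,4]  old=[0,4]  +wl: 1
  step 9. node 3  ⊔preds=[-2,4]  new=[-3,4]  old=[-1,4]  +wl: 0,2
  step 10. node 4  ⊔preds=[-3,4]  new=[-4,2]  old=[-3,2]  +wl: 
  step 11. node 1  ⊔preds=[-2,4]  new=[-2,4]  old=[0,4]  +wl: 3
  step 12. node 0  ⊔preds=[-3,4]  new=[-4,4]  old=[-3,4]  +wl: 4
  step 13. node 2  ⊔preds=[-4,4]  new=[-3,4]  old=[-2,4]  +wl: 1
  step 14. node 3  ⊔preds=[-3,4]  new=[-4,4]  old=[-3,4]  +wl: 0,2
  step 15. node 4  ⊔preds=[-4,4]  new=[-4,2]  stable
  step 16. node 1  ⊔preds=[-3,4]  new=[-3,4]  old=[-2,4]  +wl: 3
  step 17. node 0  ⊔preds=[-4,4]  new=[-4,4]  stable
  step 18. node 2  ⊔preds=[-4,4]  new=[-3,4]  stable
  step 19. node 3  ⊔preds=[-3,4]  new=[-4,4]  stable

Least fixpoint reached:
  node 0: [-4,4]
  node 1: [-3,4]
  node 2: [-3,4]
  node 3: [-4,4]
  node 4: [-4,2]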